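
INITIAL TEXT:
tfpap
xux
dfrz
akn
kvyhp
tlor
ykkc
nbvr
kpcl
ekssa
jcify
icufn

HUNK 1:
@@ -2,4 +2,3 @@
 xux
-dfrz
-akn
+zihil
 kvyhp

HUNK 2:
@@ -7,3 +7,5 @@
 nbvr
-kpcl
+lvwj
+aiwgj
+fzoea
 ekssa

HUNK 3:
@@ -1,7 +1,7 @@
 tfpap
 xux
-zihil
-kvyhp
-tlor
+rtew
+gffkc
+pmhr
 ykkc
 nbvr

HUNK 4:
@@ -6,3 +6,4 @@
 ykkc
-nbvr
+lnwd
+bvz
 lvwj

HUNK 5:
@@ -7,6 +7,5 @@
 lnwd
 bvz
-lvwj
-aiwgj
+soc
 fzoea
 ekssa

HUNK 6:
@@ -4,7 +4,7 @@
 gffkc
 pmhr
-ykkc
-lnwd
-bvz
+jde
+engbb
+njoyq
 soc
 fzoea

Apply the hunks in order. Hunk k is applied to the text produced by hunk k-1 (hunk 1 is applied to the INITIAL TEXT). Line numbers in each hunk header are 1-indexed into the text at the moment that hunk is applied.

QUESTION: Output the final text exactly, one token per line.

Answer: tfpap
xux
rtew
gffkc
pmhr
jde
engbb
njoyq
soc
fzoea
ekssa
jcify
icufn

Derivation:
Hunk 1: at line 2 remove [dfrz,akn] add [zihil] -> 11 lines: tfpap xux zihil kvyhp tlor ykkc nbvr kpcl ekssa jcify icufn
Hunk 2: at line 7 remove [kpcl] add [lvwj,aiwgj,fzoea] -> 13 lines: tfpap xux zihil kvyhp tlor ykkc nbvr lvwj aiwgj fzoea ekssa jcify icufn
Hunk 3: at line 1 remove [zihil,kvyhp,tlor] add [rtew,gffkc,pmhr] -> 13 lines: tfpap xux rtew gffkc pmhr ykkc nbvr lvwj aiwgj fzoea ekssa jcify icufn
Hunk 4: at line 6 remove [nbvr] add [lnwd,bvz] -> 14 lines: tfpap xux rtew gffkc pmhr ykkc lnwd bvz lvwj aiwgj fzoea ekssa jcify icufn
Hunk 5: at line 7 remove [lvwj,aiwgj] add [soc] -> 13 lines: tfpap xux rtew gffkc pmhr ykkc lnwd bvz soc fzoea ekssa jcify icufn
Hunk 6: at line 4 remove [ykkc,lnwd,bvz] add [jde,engbb,njoyq] -> 13 lines: tfpap xux rtew gffkc pmhr jde engbb njoyq soc fzoea ekssa jcify icufn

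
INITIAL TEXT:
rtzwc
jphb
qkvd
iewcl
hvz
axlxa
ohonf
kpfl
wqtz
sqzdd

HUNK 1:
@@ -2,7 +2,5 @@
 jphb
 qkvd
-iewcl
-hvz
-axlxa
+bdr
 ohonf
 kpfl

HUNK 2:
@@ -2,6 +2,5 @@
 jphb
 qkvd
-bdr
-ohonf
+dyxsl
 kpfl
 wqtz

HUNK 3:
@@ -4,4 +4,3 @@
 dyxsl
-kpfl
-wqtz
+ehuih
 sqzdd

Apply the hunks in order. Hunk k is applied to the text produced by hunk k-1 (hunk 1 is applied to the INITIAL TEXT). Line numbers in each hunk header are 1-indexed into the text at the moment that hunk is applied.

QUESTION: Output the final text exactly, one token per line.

Hunk 1: at line 2 remove [iewcl,hvz,axlxa] add [bdr] -> 8 lines: rtzwc jphb qkvd bdr ohonf kpfl wqtz sqzdd
Hunk 2: at line 2 remove [bdr,ohonf] add [dyxsl] -> 7 lines: rtzwc jphb qkvd dyxsl kpfl wqtz sqzdd
Hunk 3: at line 4 remove [kpfl,wqtz] add [ehuih] -> 6 lines: rtzwc jphb qkvd dyxsl ehuih sqzdd

Answer: rtzwc
jphb
qkvd
dyxsl
ehuih
sqzdd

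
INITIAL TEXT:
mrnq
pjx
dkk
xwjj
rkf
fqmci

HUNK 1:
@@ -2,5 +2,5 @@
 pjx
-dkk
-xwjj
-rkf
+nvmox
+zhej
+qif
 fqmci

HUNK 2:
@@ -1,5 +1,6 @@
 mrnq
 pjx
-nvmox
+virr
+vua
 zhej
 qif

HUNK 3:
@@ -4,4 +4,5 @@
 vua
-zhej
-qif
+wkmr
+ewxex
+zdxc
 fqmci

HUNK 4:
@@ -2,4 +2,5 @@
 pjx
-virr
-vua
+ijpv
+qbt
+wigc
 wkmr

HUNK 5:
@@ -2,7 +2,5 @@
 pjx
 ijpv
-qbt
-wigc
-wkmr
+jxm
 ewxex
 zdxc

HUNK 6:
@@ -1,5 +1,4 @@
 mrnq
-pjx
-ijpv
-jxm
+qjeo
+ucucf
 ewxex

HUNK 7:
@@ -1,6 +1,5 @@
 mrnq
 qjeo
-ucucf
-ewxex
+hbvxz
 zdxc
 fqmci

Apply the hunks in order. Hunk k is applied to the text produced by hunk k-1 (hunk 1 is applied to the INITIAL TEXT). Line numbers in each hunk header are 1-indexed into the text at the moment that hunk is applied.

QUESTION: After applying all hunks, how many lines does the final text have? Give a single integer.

Answer: 5

Derivation:
Hunk 1: at line 2 remove [dkk,xwjj,rkf] add [nvmox,zhej,qif] -> 6 lines: mrnq pjx nvmox zhej qif fqmci
Hunk 2: at line 1 remove [nvmox] add [virr,vua] -> 7 lines: mrnq pjx virr vua zhej qif fqmci
Hunk 3: at line 4 remove [zhej,qif] add [wkmr,ewxex,zdxc] -> 8 lines: mrnq pjx virr vua wkmr ewxex zdxc fqmci
Hunk 4: at line 2 remove [virr,vua] add [ijpv,qbt,wigc] -> 9 lines: mrnq pjx ijpv qbt wigc wkmr ewxex zdxc fqmci
Hunk 5: at line 2 remove [qbt,wigc,wkmr] add [jxm] -> 7 lines: mrnq pjx ijpv jxm ewxex zdxc fqmci
Hunk 6: at line 1 remove [pjx,ijpv,jxm] add [qjeo,ucucf] -> 6 lines: mrnq qjeo ucucf ewxex zdxc fqmci
Hunk 7: at line 1 remove [ucucf,ewxex] add [hbvxz] -> 5 lines: mrnq qjeo hbvxz zdxc fqmci
Final line count: 5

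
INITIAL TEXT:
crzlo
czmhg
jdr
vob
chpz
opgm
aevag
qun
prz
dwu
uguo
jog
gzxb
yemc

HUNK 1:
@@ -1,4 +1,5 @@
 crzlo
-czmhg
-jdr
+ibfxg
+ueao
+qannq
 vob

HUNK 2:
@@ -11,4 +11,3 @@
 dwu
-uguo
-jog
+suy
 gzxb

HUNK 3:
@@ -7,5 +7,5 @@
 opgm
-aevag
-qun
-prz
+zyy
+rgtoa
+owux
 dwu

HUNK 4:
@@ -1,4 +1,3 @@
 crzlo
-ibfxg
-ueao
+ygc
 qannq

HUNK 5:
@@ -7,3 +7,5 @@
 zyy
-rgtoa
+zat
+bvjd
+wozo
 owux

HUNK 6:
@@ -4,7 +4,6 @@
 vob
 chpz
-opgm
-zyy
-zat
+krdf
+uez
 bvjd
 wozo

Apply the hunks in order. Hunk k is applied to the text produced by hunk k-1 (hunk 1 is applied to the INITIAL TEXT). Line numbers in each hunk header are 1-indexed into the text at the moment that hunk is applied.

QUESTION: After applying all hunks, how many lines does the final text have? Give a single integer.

Hunk 1: at line 1 remove [czmhg,jdr] add [ibfxg,ueao,qannq] -> 15 lines: crzlo ibfxg ueao qannq vob chpz opgm aevag qun prz dwu uguo jog gzxb yemc
Hunk 2: at line 11 remove [uguo,jog] add [suy] -> 14 lines: crzlo ibfxg ueao qannq vob chpz opgm aevag qun prz dwu suy gzxb yemc
Hunk 3: at line 7 remove [aevag,qun,prz] add [zyy,rgtoa,owux] -> 14 lines: crzlo ibfxg ueao qannq vob chpz opgm zyy rgtoa owux dwu suy gzxb yemc
Hunk 4: at line 1 remove [ibfxg,ueao] add [ygc] -> 13 lines: crzlo ygc qannq vob chpz opgm zyy rgtoa owux dwu suy gzxb yemc
Hunk 5: at line 7 remove [rgtoa] add [zat,bvjd,wozo] -> 15 lines: crzlo ygc qannq vob chpz opgm zyy zat bvjd wozo owux dwu suy gzxb yemc
Hunk 6: at line 4 remove [opgm,zyy,zat] add [krdf,uez] -> 14 lines: crzlo ygc qannq vob chpz krdf uez bvjd wozo owux dwu suy gzxb yemc
Final line count: 14

Answer: 14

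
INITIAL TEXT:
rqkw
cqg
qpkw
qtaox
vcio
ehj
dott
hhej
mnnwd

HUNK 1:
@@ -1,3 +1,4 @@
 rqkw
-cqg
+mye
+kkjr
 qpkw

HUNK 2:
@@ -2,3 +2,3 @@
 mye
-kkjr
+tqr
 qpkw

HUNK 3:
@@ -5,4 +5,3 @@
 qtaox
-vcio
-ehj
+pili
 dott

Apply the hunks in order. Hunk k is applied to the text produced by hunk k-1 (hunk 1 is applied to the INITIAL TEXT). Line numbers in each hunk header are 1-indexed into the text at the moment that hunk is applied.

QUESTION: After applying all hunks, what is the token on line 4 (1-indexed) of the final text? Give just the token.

Answer: qpkw

Derivation:
Hunk 1: at line 1 remove [cqg] add [mye,kkjr] -> 10 lines: rqkw mye kkjr qpkw qtaox vcio ehj dott hhej mnnwd
Hunk 2: at line 2 remove [kkjr] add [tqr] -> 10 lines: rqkw mye tqr qpkw qtaox vcio ehj dott hhej mnnwd
Hunk 3: at line 5 remove [vcio,ehj] add [pili] -> 9 lines: rqkw mye tqr qpkw qtaox pili dott hhej mnnwd
Final line 4: qpkw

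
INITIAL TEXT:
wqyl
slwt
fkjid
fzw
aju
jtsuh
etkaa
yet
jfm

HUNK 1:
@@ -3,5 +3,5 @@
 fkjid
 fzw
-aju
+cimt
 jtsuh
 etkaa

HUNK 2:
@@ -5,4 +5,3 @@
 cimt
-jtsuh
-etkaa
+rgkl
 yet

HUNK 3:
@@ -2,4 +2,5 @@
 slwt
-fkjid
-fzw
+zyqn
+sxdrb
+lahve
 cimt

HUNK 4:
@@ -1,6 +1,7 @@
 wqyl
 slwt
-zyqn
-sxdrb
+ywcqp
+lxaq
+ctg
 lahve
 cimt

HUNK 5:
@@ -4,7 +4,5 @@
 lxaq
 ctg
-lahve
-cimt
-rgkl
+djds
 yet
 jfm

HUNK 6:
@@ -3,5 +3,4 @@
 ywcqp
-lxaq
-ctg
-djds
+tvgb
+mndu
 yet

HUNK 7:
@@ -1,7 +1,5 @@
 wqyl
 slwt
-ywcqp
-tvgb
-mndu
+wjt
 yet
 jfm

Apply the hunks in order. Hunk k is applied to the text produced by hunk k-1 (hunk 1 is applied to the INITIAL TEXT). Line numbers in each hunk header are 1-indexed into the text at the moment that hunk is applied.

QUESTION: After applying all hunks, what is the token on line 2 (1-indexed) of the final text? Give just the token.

Answer: slwt

Derivation:
Hunk 1: at line 3 remove [aju] add [cimt] -> 9 lines: wqyl slwt fkjid fzw cimt jtsuh etkaa yet jfm
Hunk 2: at line 5 remove [jtsuh,etkaa] add [rgkl] -> 8 lines: wqyl slwt fkjid fzw cimt rgkl yet jfm
Hunk 3: at line 2 remove [fkjid,fzw] add [zyqn,sxdrb,lahve] -> 9 lines: wqyl slwt zyqn sxdrb lahve cimt rgkl yet jfm
Hunk 4: at line 1 remove [zyqn,sxdrb] add [ywcqp,lxaq,ctg] -> 10 lines: wqyl slwt ywcqp lxaq ctg lahve cimt rgkl yet jfm
Hunk 5: at line 4 remove [lahve,cimt,rgkl] add [djds] -> 8 lines: wqyl slwt ywcqp lxaq ctg djds yet jfm
Hunk 6: at line 3 remove [lxaq,ctg,djds] add [tvgb,mndu] -> 7 lines: wqyl slwt ywcqp tvgb mndu yet jfm
Hunk 7: at line 1 remove [ywcqp,tvgb,mndu] add [wjt] -> 5 lines: wqyl slwt wjt yet jfm
Final line 2: slwt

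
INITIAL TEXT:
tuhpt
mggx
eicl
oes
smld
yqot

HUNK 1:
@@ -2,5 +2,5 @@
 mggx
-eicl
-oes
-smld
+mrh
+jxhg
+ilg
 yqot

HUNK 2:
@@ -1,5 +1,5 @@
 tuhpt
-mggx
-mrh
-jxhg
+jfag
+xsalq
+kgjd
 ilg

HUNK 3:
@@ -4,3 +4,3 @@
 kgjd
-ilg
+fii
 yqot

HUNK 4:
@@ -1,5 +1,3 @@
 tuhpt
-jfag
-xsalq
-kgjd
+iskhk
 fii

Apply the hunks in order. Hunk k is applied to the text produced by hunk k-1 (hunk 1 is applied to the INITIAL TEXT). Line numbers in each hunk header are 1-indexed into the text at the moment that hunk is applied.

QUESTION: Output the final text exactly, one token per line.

Answer: tuhpt
iskhk
fii
yqot

Derivation:
Hunk 1: at line 2 remove [eicl,oes,smld] add [mrh,jxhg,ilg] -> 6 lines: tuhpt mggx mrh jxhg ilg yqot
Hunk 2: at line 1 remove [mggx,mrh,jxhg] add [jfag,xsalq,kgjd] -> 6 lines: tuhpt jfag xsalq kgjd ilg yqot
Hunk 3: at line 4 remove [ilg] add [fii] -> 6 lines: tuhpt jfag xsalq kgjd fii yqot
Hunk 4: at line 1 remove [jfag,xsalq,kgjd] add [iskhk] -> 4 lines: tuhpt iskhk fii yqot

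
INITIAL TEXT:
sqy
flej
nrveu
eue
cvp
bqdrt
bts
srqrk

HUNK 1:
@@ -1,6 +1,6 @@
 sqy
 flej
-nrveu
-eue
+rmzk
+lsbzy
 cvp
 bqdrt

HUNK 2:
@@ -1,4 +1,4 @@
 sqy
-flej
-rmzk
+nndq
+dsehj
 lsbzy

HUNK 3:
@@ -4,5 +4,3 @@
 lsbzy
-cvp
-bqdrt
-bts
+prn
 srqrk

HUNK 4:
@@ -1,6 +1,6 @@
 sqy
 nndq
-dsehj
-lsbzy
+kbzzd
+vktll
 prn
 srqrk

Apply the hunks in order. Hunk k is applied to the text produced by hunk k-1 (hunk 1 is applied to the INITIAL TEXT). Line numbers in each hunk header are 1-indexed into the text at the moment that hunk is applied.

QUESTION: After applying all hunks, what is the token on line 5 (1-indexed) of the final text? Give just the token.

Answer: prn

Derivation:
Hunk 1: at line 1 remove [nrveu,eue] add [rmzk,lsbzy] -> 8 lines: sqy flej rmzk lsbzy cvp bqdrt bts srqrk
Hunk 2: at line 1 remove [flej,rmzk] add [nndq,dsehj] -> 8 lines: sqy nndq dsehj lsbzy cvp bqdrt bts srqrk
Hunk 3: at line 4 remove [cvp,bqdrt,bts] add [prn] -> 6 lines: sqy nndq dsehj lsbzy prn srqrk
Hunk 4: at line 1 remove [dsehj,lsbzy] add [kbzzd,vktll] -> 6 lines: sqy nndq kbzzd vktll prn srqrk
Final line 5: prn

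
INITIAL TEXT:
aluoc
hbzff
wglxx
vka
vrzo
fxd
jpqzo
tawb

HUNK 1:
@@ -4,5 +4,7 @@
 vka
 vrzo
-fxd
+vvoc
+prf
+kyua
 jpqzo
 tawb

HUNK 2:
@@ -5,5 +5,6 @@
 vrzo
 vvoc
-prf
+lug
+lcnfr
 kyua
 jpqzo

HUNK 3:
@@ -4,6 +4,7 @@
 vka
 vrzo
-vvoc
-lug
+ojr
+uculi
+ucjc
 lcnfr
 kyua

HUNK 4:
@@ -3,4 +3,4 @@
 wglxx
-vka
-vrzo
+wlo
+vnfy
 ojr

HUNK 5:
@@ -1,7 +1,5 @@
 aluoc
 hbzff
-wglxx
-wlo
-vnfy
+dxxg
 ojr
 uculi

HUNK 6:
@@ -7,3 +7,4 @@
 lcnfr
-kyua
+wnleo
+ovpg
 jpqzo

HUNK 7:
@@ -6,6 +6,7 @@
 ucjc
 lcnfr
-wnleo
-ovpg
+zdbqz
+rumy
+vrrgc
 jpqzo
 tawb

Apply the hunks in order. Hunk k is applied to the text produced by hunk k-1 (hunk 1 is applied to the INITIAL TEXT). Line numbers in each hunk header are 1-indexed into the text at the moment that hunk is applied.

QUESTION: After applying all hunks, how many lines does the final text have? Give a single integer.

Answer: 12

Derivation:
Hunk 1: at line 4 remove [fxd] add [vvoc,prf,kyua] -> 10 lines: aluoc hbzff wglxx vka vrzo vvoc prf kyua jpqzo tawb
Hunk 2: at line 5 remove [prf] add [lug,lcnfr] -> 11 lines: aluoc hbzff wglxx vka vrzo vvoc lug lcnfr kyua jpqzo tawb
Hunk 3: at line 4 remove [vvoc,lug] add [ojr,uculi,ucjc] -> 12 lines: aluoc hbzff wglxx vka vrzo ojr uculi ucjc lcnfr kyua jpqzo tawb
Hunk 4: at line 3 remove [vka,vrzo] add [wlo,vnfy] -> 12 lines: aluoc hbzff wglxx wlo vnfy ojr uculi ucjc lcnfr kyua jpqzo tawb
Hunk 5: at line 1 remove [wglxx,wlo,vnfy] add [dxxg] -> 10 lines: aluoc hbzff dxxg ojr uculi ucjc lcnfr kyua jpqzo tawb
Hunk 6: at line 7 remove [kyua] add [wnleo,ovpg] -> 11 lines: aluoc hbzff dxxg ojr uculi ucjc lcnfr wnleo ovpg jpqzo tawb
Hunk 7: at line 6 remove [wnleo,ovpg] add [zdbqz,rumy,vrrgc] -> 12 lines: aluoc hbzff dxxg ojr uculi ucjc lcnfr zdbqz rumy vrrgc jpqzo tawb
Final line count: 12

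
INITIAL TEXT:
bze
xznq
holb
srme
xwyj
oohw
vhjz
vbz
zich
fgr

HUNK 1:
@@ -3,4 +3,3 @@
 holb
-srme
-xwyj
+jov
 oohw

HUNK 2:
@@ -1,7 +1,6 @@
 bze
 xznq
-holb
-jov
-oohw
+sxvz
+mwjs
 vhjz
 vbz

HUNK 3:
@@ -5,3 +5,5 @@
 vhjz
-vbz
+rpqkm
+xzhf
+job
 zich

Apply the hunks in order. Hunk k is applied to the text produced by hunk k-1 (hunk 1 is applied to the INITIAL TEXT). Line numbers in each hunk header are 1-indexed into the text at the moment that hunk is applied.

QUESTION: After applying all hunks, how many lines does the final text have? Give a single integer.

Hunk 1: at line 3 remove [srme,xwyj] add [jov] -> 9 lines: bze xznq holb jov oohw vhjz vbz zich fgr
Hunk 2: at line 1 remove [holb,jov,oohw] add [sxvz,mwjs] -> 8 lines: bze xznq sxvz mwjs vhjz vbz zich fgr
Hunk 3: at line 5 remove [vbz] add [rpqkm,xzhf,job] -> 10 lines: bze xznq sxvz mwjs vhjz rpqkm xzhf job zich fgr
Final line count: 10

Answer: 10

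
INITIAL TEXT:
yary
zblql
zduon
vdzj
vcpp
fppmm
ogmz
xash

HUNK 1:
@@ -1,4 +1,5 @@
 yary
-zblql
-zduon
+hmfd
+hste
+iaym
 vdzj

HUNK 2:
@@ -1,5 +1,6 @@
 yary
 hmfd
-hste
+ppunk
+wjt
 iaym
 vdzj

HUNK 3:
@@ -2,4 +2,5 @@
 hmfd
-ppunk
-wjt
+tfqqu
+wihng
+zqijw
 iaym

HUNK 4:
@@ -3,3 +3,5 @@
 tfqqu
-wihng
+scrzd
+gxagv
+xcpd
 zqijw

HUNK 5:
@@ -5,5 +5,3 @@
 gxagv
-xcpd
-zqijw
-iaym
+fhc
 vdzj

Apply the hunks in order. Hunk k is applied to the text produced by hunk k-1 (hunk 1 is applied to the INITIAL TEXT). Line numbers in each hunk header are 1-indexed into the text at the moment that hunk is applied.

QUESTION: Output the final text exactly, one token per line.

Hunk 1: at line 1 remove [zblql,zduon] add [hmfd,hste,iaym] -> 9 lines: yary hmfd hste iaym vdzj vcpp fppmm ogmz xash
Hunk 2: at line 1 remove [hste] add [ppunk,wjt] -> 10 lines: yary hmfd ppunk wjt iaym vdzj vcpp fppmm ogmz xash
Hunk 3: at line 2 remove [ppunk,wjt] add [tfqqu,wihng,zqijw] -> 11 lines: yary hmfd tfqqu wihng zqijw iaym vdzj vcpp fppmm ogmz xash
Hunk 4: at line 3 remove [wihng] add [scrzd,gxagv,xcpd] -> 13 lines: yary hmfd tfqqu scrzd gxagv xcpd zqijw iaym vdzj vcpp fppmm ogmz xash
Hunk 5: at line 5 remove [xcpd,zqijw,iaym] add [fhc] -> 11 lines: yary hmfd tfqqu scrzd gxagv fhc vdzj vcpp fppmm ogmz xash

Answer: yary
hmfd
tfqqu
scrzd
gxagv
fhc
vdzj
vcpp
fppmm
ogmz
xash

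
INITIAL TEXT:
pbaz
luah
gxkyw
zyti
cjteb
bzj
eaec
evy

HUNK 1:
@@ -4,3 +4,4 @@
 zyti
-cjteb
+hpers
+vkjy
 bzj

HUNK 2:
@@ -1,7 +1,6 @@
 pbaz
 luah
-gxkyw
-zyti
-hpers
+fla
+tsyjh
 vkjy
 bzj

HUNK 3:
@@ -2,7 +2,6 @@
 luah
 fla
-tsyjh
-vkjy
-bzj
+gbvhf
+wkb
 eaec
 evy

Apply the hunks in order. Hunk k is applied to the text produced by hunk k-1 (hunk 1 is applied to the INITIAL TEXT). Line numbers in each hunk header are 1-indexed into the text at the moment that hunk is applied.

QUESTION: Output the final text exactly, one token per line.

Answer: pbaz
luah
fla
gbvhf
wkb
eaec
evy

Derivation:
Hunk 1: at line 4 remove [cjteb] add [hpers,vkjy] -> 9 lines: pbaz luah gxkyw zyti hpers vkjy bzj eaec evy
Hunk 2: at line 1 remove [gxkyw,zyti,hpers] add [fla,tsyjh] -> 8 lines: pbaz luah fla tsyjh vkjy bzj eaec evy
Hunk 3: at line 2 remove [tsyjh,vkjy,bzj] add [gbvhf,wkb] -> 7 lines: pbaz luah fla gbvhf wkb eaec evy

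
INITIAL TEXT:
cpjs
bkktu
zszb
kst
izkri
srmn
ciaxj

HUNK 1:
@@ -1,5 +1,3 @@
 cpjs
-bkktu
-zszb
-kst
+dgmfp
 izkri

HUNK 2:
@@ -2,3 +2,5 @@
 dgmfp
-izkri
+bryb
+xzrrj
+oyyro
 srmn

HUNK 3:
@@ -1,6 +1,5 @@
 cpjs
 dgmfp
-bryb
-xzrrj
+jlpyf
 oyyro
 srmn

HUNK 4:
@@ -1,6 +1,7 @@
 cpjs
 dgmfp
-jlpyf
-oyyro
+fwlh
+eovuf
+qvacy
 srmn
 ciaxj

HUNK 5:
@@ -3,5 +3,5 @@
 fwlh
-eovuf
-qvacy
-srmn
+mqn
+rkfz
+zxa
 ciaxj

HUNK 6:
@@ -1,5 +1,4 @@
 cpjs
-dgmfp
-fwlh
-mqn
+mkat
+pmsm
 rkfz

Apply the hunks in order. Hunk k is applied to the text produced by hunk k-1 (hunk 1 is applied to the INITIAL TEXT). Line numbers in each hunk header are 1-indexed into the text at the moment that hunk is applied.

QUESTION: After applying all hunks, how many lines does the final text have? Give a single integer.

Answer: 6

Derivation:
Hunk 1: at line 1 remove [bkktu,zszb,kst] add [dgmfp] -> 5 lines: cpjs dgmfp izkri srmn ciaxj
Hunk 2: at line 2 remove [izkri] add [bryb,xzrrj,oyyro] -> 7 lines: cpjs dgmfp bryb xzrrj oyyro srmn ciaxj
Hunk 3: at line 1 remove [bryb,xzrrj] add [jlpyf] -> 6 lines: cpjs dgmfp jlpyf oyyro srmn ciaxj
Hunk 4: at line 1 remove [jlpyf,oyyro] add [fwlh,eovuf,qvacy] -> 7 lines: cpjs dgmfp fwlh eovuf qvacy srmn ciaxj
Hunk 5: at line 3 remove [eovuf,qvacy,srmn] add [mqn,rkfz,zxa] -> 7 lines: cpjs dgmfp fwlh mqn rkfz zxa ciaxj
Hunk 6: at line 1 remove [dgmfp,fwlh,mqn] add [mkat,pmsm] -> 6 lines: cpjs mkat pmsm rkfz zxa ciaxj
Final line count: 6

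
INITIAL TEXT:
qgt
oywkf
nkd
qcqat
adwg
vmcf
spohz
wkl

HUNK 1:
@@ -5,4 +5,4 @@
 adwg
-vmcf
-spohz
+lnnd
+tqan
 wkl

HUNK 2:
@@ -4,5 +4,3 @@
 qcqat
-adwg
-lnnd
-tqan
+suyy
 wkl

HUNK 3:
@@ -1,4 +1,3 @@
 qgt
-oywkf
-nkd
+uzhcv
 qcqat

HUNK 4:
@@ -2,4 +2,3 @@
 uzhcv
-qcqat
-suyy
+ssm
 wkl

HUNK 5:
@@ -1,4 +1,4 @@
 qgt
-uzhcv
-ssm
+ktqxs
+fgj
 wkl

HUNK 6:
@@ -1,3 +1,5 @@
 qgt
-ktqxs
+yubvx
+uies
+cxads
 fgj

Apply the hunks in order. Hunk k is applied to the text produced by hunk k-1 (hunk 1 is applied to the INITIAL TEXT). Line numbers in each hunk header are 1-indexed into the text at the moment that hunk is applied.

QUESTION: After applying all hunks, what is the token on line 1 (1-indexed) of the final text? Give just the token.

Hunk 1: at line 5 remove [vmcf,spohz] add [lnnd,tqan] -> 8 lines: qgt oywkf nkd qcqat adwg lnnd tqan wkl
Hunk 2: at line 4 remove [adwg,lnnd,tqan] add [suyy] -> 6 lines: qgt oywkf nkd qcqat suyy wkl
Hunk 3: at line 1 remove [oywkf,nkd] add [uzhcv] -> 5 lines: qgt uzhcv qcqat suyy wkl
Hunk 4: at line 2 remove [qcqat,suyy] add [ssm] -> 4 lines: qgt uzhcv ssm wkl
Hunk 5: at line 1 remove [uzhcv,ssm] add [ktqxs,fgj] -> 4 lines: qgt ktqxs fgj wkl
Hunk 6: at line 1 remove [ktqxs] add [yubvx,uies,cxads] -> 6 lines: qgt yubvx uies cxads fgj wkl
Final line 1: qgt

Answer: qgt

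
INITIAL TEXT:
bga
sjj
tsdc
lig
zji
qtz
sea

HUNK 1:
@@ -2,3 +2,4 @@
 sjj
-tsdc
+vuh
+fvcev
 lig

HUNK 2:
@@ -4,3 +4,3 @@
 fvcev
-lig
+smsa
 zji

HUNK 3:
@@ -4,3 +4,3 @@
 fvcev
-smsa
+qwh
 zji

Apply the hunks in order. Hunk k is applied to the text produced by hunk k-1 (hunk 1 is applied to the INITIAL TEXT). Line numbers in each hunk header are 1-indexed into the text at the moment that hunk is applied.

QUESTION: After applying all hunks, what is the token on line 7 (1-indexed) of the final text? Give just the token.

Hunk 1: at line 2 remove [tsdc] add [vuh,fvcev] -> 8 lines: bga sjj vuh fvcev lig zji qtz sea
Hunk 2: at line 4 remove [lig] add [smsa] -> 8 lines: bga sjj vuh fvcev smsa zji qtz sea
Hunk 3: at line 4 remove [smsa] add [qwh] -> 8 lines: bga sjj vuh fvcev qwh zji qtz sea
Final line 7: qtz

Answer: qtz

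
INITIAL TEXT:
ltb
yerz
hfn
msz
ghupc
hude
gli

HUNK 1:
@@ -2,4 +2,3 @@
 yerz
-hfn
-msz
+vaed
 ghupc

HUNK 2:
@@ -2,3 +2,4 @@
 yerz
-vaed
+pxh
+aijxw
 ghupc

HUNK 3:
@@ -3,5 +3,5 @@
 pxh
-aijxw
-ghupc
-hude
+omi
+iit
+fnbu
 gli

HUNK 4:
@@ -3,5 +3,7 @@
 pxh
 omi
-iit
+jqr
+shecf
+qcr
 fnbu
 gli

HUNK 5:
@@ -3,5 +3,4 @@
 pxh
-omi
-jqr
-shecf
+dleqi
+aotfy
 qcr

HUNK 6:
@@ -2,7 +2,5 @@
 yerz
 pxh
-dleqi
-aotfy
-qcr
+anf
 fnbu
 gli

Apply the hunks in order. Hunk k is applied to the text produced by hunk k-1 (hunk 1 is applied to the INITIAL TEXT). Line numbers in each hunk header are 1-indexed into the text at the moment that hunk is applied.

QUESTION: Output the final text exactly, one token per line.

Answer: ltb
yerz
pxh
anf
fnbu
gli

Derivation:
Hunk 1: at line 2 remove [hfn,msz] add [vaed] -> 6 lines: ltb yerz vaed ghupc hude gli
Hunk 2: at line 2 remove [vaed] add [pxh,aijxw] -> 7 lines: ltb yerz pxh aijxw ghupc hude gli
Hunk 3: at line 3 remove [aijxw,ghupc,hude] add [omi,iit,fnbu] -> 7 lines: ltb yerz pxh omi iit fnbu gli
Hunk 4: at line 3 remove [iit] add [jqr,shecf,qcr] -> 9 lines: ltb yerz pxh omi jqr shecf qcr fnbu gli
Hunk 5: at line 3 remove [omi,jqr,shecf] add [dleqi,aotfy] -> 8 lines: ltb yerz pxh dleqi aotfy qcr fnbu gli
Hunk 6: at line 2 remove [dleqi,aotfy,qcr] add [anf] -> 6 lines: ltb yerz pxh anf fnbu gli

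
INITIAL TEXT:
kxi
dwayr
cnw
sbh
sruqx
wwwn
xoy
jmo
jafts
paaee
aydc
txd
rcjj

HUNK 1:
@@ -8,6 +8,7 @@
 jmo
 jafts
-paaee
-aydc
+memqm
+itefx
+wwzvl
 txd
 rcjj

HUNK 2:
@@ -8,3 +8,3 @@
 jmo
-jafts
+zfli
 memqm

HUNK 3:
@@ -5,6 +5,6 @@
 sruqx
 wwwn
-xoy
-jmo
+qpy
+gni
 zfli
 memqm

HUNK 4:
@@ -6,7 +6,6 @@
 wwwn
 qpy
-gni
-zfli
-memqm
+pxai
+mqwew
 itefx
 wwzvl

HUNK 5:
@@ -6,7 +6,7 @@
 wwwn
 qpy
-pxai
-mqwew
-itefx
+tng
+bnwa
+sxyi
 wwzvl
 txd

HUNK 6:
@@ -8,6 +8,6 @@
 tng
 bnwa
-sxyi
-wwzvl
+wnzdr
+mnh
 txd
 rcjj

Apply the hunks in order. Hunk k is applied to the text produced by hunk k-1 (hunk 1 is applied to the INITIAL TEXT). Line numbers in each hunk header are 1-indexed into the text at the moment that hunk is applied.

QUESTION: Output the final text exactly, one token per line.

Hunk 1: at line 8 remove [paaee,aydc] add [memqm,itefx,wwzvl] -> 14 lines: kxi dwayr cnw sbh sruqx wwwn xoy jmo jafts memqm itefx wwzvl txd rcjj
Hunk 2: at line 8 remove [jafts] add [zfli] -> 14 lines: kxi dwayr cnw sbh sruqx wwwn xoy jmo zfli memqm itefx wwzvl txd rcjj
Hunk 3: at line 5 remove [xoy,jmo] add [qpy,gni] -> 14 lines: kxi dwayr cnw sbh sruqx wwwn qpy gni zfli memqm itefx wwzvl txd rcjj
Hunk 4: at line 6 remove [gni,zfli,memqm] add [pxai,mqwew] -> 13 lines: kxi dwayr cnw sbh sruqx wwwn qpy pxai mqwew itefx wwzvl txd rcjj
Hunk 5: at line 6 remove [pxai,mqwew,itefx] add [tng,bnwa,sxyi] -> 13 lines: kxi dwayr cnw sbh sruqx wwwn qpy tng bnwa sxyi wwzvl txd rcjj
Hunk 6: at line 8 remove [sxyi,wwzvl] add [wnzdr,mnh] -> 13 lines: kxi dwayr cnw sbh sruqx wwwn qpy tng bnwa wnzdr mnh txd rcjj

Answer: kxi
dwayr
cnw
sbh
sruqx
wwwn
qpy
tng
bnwa
wnzdr
mnh
txd
rcjj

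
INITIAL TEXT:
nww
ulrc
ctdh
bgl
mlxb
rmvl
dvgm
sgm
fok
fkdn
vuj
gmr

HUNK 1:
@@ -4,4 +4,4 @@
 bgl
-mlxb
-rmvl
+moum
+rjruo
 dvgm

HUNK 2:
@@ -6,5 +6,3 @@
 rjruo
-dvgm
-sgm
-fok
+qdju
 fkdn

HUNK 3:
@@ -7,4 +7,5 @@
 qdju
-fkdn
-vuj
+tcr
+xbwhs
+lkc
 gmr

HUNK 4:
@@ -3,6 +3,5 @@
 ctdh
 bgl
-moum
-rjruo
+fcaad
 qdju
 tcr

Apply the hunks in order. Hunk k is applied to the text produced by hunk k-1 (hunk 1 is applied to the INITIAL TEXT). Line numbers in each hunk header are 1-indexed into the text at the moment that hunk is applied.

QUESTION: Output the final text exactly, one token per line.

Hunk 1: at line 4 remove [mlxb,rmvl] add [moum,rjruo] -> 12 lines: nww ulrc ctdh bgl moum rjruo dvgm sgm fok fkdn vuj gmr
Hunk 2: at line 6 remove [dvgm,sgm,fok] add [qdju] -> 10 lines: nww ulrc ctdh bgl moum rjruo qdju fkdn vuj gmr
Hunk 3: at line 7 remove [fkdn,vuj] add [tcr,xbwhs,lkc] -> 11 lines: nww ulrc ctdh bgl moum rjruo qdju tcr xbwhs lkc gmr
Hunk 4: at line 3 remove [moum,rjruo] add [fcaad] -> 10 lines: nww ulrc ctdh bgl fcaad qdju tcr xbwhs lkc gmr

Answer: nww
ulrc
ctdh
bgl
fcaad
qdju
tcr
xbwhs
lkc
gmr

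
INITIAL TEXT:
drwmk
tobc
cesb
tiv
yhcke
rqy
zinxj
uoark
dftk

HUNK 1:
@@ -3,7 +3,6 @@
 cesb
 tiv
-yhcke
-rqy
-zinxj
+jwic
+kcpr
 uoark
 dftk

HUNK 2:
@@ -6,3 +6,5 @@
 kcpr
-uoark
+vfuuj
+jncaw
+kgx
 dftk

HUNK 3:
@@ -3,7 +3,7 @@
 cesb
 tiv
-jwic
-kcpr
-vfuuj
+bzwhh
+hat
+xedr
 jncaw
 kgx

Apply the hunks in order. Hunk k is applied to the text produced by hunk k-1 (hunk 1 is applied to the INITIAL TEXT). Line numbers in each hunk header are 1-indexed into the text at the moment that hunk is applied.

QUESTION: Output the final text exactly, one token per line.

Hunk 1: at line 3 remove [yhcke,rqy,zinxj] add [jwic,kcpr] -> 8 lines: drwmk tobc cesb tiv jwic kcpr uoark dftk
Hunk 2: at line 6 remove [uoark] add [vfuuj,jncaw,kgx] -> 10 lines: drwmk tobc cesb tiv jwic kcpr vfuuj jncaw kgx dftk
Hunk 3: at line 3 remove [jwic,kcpr,vfuuj] add [bzwhh,hat,xedr] -> 10 lines: drwmk tobc cesb tiv bzwhh hat xedr jncaw kgx dftk

Answer: drwmk
tobc
cesb
tiv
bzwhh
hat
xedr
jncaw
kgx
dftk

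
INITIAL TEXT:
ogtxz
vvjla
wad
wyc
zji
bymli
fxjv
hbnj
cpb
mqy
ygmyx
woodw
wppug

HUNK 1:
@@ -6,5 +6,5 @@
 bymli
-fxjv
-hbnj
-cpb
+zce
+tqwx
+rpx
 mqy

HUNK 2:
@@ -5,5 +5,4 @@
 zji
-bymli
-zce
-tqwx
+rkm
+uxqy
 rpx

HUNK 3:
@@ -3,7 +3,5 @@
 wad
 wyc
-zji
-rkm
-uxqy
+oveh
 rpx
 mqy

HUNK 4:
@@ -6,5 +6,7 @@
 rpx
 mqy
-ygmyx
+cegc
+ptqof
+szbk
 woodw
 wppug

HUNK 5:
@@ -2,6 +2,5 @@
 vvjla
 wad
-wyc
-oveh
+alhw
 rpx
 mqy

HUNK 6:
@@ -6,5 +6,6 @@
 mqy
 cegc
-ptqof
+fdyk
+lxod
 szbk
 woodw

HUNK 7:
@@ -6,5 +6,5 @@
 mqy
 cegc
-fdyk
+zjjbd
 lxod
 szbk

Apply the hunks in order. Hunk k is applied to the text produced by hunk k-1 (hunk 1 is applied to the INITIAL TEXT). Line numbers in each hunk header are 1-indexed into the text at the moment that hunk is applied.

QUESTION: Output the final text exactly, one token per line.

Answer: ogtxz
vvjla
wad
alhw
rpx
mqy
cegc
zjjbd
lxod
szbk
woodw
wppug

Derivation:
Hunk 1: at line 6 remove [fxjv,hbnj,cpb] add [zce,tqwx,rpx] -> 13 lines: ogtxz vvjla wad wyc zji bymli zce tqwx rpx mqy ygmyx woodw wppug
Hunk 2: at line 5 remove [bymli,zce,tqwx] add [rkm,uxqy] -> 12 lines: ogtxz vvjla wad wyc zji rkm uxqy rpx mqy ygmyx woodw wppug
Hunk 3: at line 3 remove [zji,rkm,uxqy] add [oveh] -> 10 lines: ogtxz vvjla wad wyc oveh rpx mqy ygmyx woodw wppug
Hunk 4: at line 6 remove [ygmyx] add [cegc,ptqof,szbk] -> 12 lines: ogtxz vvjla wad wyc oveh rpx mqy cegc ptqof szbk woodw wppug
Hunk 5: at line 2 remove [wyc,oveh] add [alhw] -> 11 lines: ogtxz vvjla wad alhw rpx mqy cegc ptqof szbk woodw wppug
Hunk 6: at line 6 remove [ptqof] add [fdyk,lxod] -> 12 lines: ogtxz vvjla wad alhw rpx mqy cegc fdyk lxod szbk woodw wppug
Hunk 7: at line 6 remove [fdyk] add [zjjbd] -> 12 lines: ogtxz vvjla wad alhw rpx mqy cegc zjjbd lxod szbk woodw wppug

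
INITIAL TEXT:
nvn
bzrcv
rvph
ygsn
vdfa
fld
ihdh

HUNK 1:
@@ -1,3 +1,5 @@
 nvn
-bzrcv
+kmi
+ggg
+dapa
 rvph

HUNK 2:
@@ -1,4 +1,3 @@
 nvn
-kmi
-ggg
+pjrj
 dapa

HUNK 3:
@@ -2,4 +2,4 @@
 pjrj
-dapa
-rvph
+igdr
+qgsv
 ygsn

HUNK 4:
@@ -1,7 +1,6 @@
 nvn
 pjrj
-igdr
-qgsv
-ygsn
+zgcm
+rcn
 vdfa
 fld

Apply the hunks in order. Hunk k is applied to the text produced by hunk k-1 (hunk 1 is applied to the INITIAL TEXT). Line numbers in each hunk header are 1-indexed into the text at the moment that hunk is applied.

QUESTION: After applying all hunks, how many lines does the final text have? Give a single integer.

Hunk 1: at line 1 remove [bzrcv] add [kmi,ggg,dapa] -> 9 lines: nvn kmi ggg dapa rvph ygsn vdfa fld ihdh
Hunk 2: at line 1 remove [kmi,ggg] add [pjrj] -> 8 lines: nvn pjrj dapa rvph ygsn vdfa fld ihdh
Hunk 3: at line 2 remove [dapa,rvph] add [igdr,qgsv] -> 8 lines: nvn pjrj igdr qgsv ygsn vdfa fld ihdh
Hunk 4: at line 1 remove [igdr,qgsv,ygsn] add [zgcm,rcn] -> 7 lines: nvn pjrj zgcm rcn vdfa fld ihdh
Final line count: 7

Answer: 7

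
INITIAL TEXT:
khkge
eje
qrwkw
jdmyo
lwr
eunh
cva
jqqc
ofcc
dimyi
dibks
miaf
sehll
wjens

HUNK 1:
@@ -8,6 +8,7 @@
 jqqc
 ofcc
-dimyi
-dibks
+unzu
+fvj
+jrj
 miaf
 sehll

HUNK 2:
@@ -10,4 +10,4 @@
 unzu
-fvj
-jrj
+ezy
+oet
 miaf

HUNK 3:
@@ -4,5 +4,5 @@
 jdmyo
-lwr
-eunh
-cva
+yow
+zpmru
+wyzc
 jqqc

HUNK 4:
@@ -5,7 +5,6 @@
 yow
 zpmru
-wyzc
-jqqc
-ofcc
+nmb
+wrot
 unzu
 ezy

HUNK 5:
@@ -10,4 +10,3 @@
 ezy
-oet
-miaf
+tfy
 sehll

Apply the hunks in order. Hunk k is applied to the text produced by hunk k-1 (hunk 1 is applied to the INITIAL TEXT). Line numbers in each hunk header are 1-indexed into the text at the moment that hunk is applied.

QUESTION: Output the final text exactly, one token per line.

Answer: khkge
eje
qrwkw
jdmyo
yow
zpmru
nmb
wrot
unzu
ezy
tfy
sehll
wjens

Derivation:
Hunk 1: at line 8 remove [dimyi,dibks] add [unzu,fvj,jrj] -> 15 lines: khkge eje qrwkw jdmyo lwr eunh cva jqqc ofcc unzu fvj jrj miaf sehll wjens
Hunk 2: at line 10 remove [fvj,jrj] add [ezy,oet] -> 15 lines: khkge eje qrwkw jdmyo lwr eunh cva jqqc ofcc unzu ezy oet miaf sehll wjens
Hunk 3: at line 4 remove [lwr,eunh,cva] add [yow,zpmru,wyzc] -> 15 lines: khkge eje qrwkw jdmyo yow zpmru wyzc jqqc ofcc unzu ezy oet miaf sehll wjens
Hunk 4: at line 5 remove [wyzc,jqqc,ofcc] add [nmb,wrot] -> 14 lines: khkge eje qrwkw jdmyo yow zpmru nmb wrot unzu ezy oet miaf sehll wjens
Hunk 5: at line 10 remove [oet,miaf] add [tfy] -> 13 lines: khkge eje qrwkw jdmyo yow zpmru nmb wrot unzu ezy tfy sehll wjens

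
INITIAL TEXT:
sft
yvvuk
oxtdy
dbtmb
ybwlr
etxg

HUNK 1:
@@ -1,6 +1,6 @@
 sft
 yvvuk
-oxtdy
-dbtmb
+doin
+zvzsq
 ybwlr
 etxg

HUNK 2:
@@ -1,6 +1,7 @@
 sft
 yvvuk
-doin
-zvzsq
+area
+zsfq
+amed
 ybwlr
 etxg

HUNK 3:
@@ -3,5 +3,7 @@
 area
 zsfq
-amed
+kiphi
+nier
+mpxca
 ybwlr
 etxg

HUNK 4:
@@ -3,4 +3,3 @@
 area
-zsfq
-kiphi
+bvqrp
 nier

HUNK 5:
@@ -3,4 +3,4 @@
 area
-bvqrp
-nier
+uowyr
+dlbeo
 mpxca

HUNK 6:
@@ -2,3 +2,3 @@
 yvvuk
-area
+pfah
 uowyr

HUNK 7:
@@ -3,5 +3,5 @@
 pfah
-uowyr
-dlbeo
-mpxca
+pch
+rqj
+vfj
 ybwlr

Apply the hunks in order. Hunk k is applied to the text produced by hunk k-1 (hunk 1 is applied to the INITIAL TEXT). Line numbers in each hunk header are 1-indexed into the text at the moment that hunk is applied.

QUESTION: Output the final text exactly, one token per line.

Hunk 1: at line 1 remove [oxtdy,dbtmb] add [doin,zvzsq] -> 6 lines: sft yvvuk doin zvzsq ybwlr etxg
Hunk 2: at line 1 remove [doin,zvzsq] add [area,zsfq,amed] -> 7 lines: sft yvvuk area zsfq amed ybwlr etxg
Hunk 3: at line 3 remove [amed] add [kiphi,nier,mpxca] -> 9 lines: sft yvvuk area zsfq kiphi nier mpxca ybwlr etxg
Hunk 4: at line 3 remove [zsfq,kiphi] add [bvqrp] -> 8 lines: sft yvvuk area bvqrp nier mpxca ybwlr etxg
Hunk 5: at line 3 remove [bvqrp,nier] add [uowyr,dlbeo] -> 8 lines: sft yvvuk area uowyr dlbeo mpxca ybwlr etxg
Hunk 6: at line 2 remove [area] add [pfah] -> 8 lines: sft yvvuk pfah uowyr dlbeo mpxca ybwlr etxg
Hunk 7: at line 3 remove [uowyr,dlbeo,mpxca] add [pch,rqj,vfj] -> 8 lines: sft yvvuk pfah pch rqj vfj ybwlr etxg

Answer: sft
yvvuk
pfah
pch
rqj
vfj
ybwlr
etxg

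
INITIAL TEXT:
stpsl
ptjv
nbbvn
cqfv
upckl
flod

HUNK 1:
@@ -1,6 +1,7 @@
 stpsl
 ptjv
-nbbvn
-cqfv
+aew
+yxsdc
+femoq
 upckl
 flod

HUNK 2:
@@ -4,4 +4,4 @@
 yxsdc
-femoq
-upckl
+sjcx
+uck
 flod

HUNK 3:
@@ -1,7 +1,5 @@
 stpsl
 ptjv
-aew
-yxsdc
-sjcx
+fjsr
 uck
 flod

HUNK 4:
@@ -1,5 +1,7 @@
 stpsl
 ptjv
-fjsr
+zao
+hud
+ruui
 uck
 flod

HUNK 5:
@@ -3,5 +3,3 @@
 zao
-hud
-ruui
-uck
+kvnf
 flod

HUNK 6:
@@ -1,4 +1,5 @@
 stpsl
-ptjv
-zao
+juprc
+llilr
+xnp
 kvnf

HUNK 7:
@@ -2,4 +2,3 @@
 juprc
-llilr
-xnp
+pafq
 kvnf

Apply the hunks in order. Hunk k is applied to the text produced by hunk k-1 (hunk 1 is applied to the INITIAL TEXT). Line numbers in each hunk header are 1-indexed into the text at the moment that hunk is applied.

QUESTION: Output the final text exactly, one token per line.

Hunk 1: at line 1 remove [nbbvn,cqfv] add [aew,yxsdc,femoq] -> 7 lines: stpsl ptjv aew yxsdc femoq upckl flod
Hunk 2: at line 4 remove [femoq,upckl] add [sjcx,uck] -> 7 lines: stpsl ptjv aew yxsdc sjcx uck flod
Hunk 3: at line 1 remove [aew,yxsdc,sjcx] add [fjsr] -> 5 lines: stpsl ptjv fjsr uck flod
Hunk 4: at line 1 remove [fjsr] add [zao,hud,ruui] -> 7 lines: stpsl ptjv zao hud ruui uck flod
Hunk 5: at line 3 remove [hud,ruui,uck] add [kvnf] -> 5 lines: stpsl ptjv zao kvnf flod
Hunk 6: at line 1 remove [ptjv,zao] add [juprc,llilr,xnp] -> 6 lines: stpsl juprc llilr xnp kvnf flod
Hunk 7: at line 2 remove [llilr,xnp] add [pafq] -> 5 lines: stpsl juprc pafq kvnf flod

Answer: stpsl
juprc
pafq
kvnf
flod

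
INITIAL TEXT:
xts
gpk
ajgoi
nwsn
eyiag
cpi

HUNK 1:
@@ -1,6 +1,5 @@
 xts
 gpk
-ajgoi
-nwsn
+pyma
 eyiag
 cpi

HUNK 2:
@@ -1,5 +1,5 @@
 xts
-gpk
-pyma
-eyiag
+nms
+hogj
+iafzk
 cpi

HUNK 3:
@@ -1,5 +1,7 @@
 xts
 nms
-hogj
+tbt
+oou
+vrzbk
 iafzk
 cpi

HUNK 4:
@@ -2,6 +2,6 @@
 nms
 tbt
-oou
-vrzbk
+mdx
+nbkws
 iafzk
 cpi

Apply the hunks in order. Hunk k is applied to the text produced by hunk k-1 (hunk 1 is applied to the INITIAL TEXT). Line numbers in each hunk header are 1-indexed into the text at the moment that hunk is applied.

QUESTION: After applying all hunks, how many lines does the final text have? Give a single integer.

Answer: 7

Derivation:
Hunk 1: at line 1 remove [ajgoi,nwsn] add [pyma] -> 5 lines: xts gpk pyma eyiag cpi
Hunk 2: at line 1 remove [gpk,pyma,eyiag] add [nms,hogj,iafzk] -> 5 lines: xts nms hogj iafzk cpi
Hunk 3: at line 1 remove [hogj] add [tbt,oou,vrzbk] -> 7 lines: xts nms tbt oou vrzbk iafzk cpi
Hunk 4: at line 2 remove [oou,vrzbk] add [mdx,nbkws] -> 7 lines: xts nms tbt mdx nbkws iafzk cpi
Final line count: 7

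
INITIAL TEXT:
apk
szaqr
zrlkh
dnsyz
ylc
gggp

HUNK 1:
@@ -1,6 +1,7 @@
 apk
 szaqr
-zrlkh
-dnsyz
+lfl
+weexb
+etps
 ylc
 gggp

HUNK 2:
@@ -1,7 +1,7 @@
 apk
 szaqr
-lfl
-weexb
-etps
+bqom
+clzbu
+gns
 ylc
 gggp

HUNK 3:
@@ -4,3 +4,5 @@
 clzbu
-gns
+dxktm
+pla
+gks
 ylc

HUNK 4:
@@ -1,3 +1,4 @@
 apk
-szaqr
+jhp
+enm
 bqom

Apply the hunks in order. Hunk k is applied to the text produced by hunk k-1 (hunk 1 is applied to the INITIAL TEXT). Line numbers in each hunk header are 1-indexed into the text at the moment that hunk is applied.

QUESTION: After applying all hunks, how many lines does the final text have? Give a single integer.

Hunk 1: at line 1 remove [zrlkh,dnsyz] add [lfl,weexb,etps] -> 7 lines: apk szaqr lfl weexb etps ylc gggp
Hunk 2: at line 1 remove [lfl,weexb,etps] add [bqom,clzbu,gns] -> 7 lines: apk szaqr bqom clzbu gns ylc gggp
Hunk 3: at line 4 remove [gns] add [dxktm,pla,gks] -> 9 lines: apk szaqr bqom clzbu dxktm pla gks ylc gggp
Hunk 4: at line 1 remove [szaqr] add [jhp,enm] -> 10 lines: apk jhp enm bqom clzbu dxktm pla gks ylc gggp
Final line count: 10

Answer: 10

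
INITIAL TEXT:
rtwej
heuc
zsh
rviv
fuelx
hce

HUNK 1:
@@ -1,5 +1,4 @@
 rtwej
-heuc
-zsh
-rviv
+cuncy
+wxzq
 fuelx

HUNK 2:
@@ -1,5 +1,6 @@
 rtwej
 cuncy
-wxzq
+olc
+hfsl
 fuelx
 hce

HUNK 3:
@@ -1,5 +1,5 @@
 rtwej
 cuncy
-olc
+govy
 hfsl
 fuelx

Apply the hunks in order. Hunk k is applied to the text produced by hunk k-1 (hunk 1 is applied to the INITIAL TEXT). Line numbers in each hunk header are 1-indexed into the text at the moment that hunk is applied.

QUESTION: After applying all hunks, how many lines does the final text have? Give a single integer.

Hunk 1: at line 1 remove [heuc,zsh,rviv] add [cuncy,wxzq] -> 5 lines: rtwej cuncy wxzq fuelx hce
Hunk 2: at line 1 remove [wxzq] add [olc,hfsl] -> 6 lines: rtwej cuncy olc hfsl fuelx hce
Hunk 3: at line 1 remove [olc] add [govy] -> 6 lines: rtwej cuncy govy hfsl fuelx hce
Final line count: 6

Answer: 6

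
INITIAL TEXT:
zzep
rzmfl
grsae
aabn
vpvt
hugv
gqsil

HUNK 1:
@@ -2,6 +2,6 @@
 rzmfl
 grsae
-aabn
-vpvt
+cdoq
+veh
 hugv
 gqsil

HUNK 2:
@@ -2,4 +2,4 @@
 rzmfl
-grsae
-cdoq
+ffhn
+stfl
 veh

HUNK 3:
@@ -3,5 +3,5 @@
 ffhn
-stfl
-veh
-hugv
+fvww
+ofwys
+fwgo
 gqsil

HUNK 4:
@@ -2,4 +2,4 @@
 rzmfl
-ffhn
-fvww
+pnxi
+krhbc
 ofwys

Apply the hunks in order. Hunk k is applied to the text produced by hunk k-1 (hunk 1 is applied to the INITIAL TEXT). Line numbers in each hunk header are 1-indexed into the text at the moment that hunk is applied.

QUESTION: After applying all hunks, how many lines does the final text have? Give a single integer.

Hunk 1: at line 2 remove [aabn,vpvt] add [cdoq,veh] -> 7 lines: zzep rzmfl grsae cdoq veh hugv gqsil
Hunk 2: at line 2 remove [grsae,cdoq] add [ffhn,stfl] -> 7 lines: zzep rzmfl ffhn stfl veh hugv gqsil
Hunk 3: at line 3 remove [stfl,veh,hugv] add [fvww,ofwys,fwgo] -> 7 lines: zzep rzmfl ffhn fvww ofwys fwgo gqsil
Hunk 4: at line 2 remove [ffhn,fvww] add [pnxi,krhbc] -> 7 lines: zzep rzmfl pnxi krhbc ofwys fwgo gqsil
Final line count: 7

Answer: 7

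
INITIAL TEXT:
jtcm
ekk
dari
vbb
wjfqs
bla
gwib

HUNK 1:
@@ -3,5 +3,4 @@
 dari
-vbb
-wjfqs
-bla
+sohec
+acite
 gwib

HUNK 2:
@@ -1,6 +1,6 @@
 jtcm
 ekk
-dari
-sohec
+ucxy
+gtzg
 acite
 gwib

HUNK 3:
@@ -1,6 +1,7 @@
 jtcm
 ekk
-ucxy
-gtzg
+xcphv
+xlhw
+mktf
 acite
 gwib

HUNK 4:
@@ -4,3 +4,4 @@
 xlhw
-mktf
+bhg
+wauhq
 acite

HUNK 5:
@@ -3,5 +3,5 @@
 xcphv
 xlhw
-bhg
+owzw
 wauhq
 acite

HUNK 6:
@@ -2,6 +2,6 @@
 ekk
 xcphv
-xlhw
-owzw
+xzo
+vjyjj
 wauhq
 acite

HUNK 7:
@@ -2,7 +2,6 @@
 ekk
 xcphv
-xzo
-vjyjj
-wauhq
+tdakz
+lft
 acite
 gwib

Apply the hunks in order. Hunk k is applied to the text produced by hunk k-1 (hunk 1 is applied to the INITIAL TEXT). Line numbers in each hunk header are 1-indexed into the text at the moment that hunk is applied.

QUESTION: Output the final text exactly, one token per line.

Answer: jtcm
ekk
xcphv
tdakz
lft
acite
gwib

Derivation:
Hunk 1: at line 3 remove [vbb,wjfqs,bla] add [sohec,acite] -> 6 lines: jtcm ekk dari sohec acite gwib
Hunk 2: at line 1 remove [dari,sohec] add [ucxy,gtzg] -> 6 lines: jtcm ekk ucxy gtzg acite gwib
Hunk 3: at line 1 remove [ucxy,gtzg] add [xcphv,xlhw,mktf] -> 7 lines: jtcm ekk xcphv xlhw mktf acite gwib
Hunk 4: at line 4 remove [mktf] add [bhg,wauhq] -> 8 lines: jtcm ekk xcphv xlhw bhg wauhq acite gwib
Hunk 5: at line 3 remove [bhg] add [owzw] -> 8 lines: jtcm ekk xcphv xlhw owzw wauhq acite gwib
Hunk 6: at line 2 remove [xlhw,owzw] add [xzo,vjyjj] -> 8 lines: jtcm ekk xcphv xzo vjyjj wauhq acite gwib
Hunk 7: at line 2 remove [xzo,vjyjj,wauhq] add [tdakz,lft] -> 7 lines: jtcm ekk xcphv tdakz lft acite gwib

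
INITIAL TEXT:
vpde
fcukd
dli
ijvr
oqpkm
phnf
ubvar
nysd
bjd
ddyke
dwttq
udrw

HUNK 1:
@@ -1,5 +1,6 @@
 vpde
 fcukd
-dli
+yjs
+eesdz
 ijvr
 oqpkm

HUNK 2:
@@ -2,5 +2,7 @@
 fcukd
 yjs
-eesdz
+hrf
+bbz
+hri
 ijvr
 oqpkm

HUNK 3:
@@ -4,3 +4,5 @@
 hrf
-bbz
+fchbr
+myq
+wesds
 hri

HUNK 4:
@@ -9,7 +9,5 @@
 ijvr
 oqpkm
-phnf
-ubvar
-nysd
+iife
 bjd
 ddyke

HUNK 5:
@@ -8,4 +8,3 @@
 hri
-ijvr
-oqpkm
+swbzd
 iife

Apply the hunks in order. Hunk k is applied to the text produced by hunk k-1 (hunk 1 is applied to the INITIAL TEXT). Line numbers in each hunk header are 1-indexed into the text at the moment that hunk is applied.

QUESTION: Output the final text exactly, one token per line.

Hunk 1: at line 1 remove [dli] add [yjs,eesdz] -> 13 lines: vpde fcukd yjs eesdz ijvr oqpkm phnf ubvar nysd bjd ddyke dwttq udrw
Hunk 2: at line 2 remove [eesdz] add [hrf,bbz,hri] -> 15 lines: vpde fcukd yjs hrf bbz hri ijvr oqpkm phnf ubvar nysd bjd ddyke dwttq udrw
Hunk 3: at line 4 remove [bbz] add [fchbr,myq,wesds] -> 17 lines: vpde fcukd yjs hrf fchbr myq wesds hri ijvr oqpkm phnf ubvar nysd bjd ddyke dwttq udrw
Hunk 4: at line 9 remove [phnf,ubvar,nysd] add [iife] -> 15 lines: vpde fcukd yjs hrf fchbr myq wesds hri ijvr oqpkm iife bjd ddyke dwttq udrw
Hunk 5: at line 8 remove [ijvr,oqpkm] add [swbzd] -> 14 lines: vpde fcukd yjs hrf fchbr myq wesds hri swbzd iife bjd ddyke dwttq udrw

Answer: vpde
fcukd
yjs
hrf
fchbr
myq
wesds
hri
swbzd
iife
bjd
ddyke
dwttq
udrw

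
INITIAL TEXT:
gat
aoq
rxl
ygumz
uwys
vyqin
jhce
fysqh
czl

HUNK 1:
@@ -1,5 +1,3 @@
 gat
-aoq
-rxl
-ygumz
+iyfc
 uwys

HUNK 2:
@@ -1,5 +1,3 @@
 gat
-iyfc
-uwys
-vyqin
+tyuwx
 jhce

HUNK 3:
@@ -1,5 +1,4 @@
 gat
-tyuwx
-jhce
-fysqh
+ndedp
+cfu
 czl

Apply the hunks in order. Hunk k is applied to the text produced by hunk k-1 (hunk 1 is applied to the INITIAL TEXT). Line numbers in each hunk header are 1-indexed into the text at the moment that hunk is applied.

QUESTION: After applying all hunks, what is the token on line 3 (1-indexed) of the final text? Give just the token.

Hunk 1: at line 1 remove [aoq,rxl,ygumz] add [iyfc] -> 7 lines: gat iyfc uwys vyqin jhce fysqh czl
Hunk 2: at line 1 remove [iyfc,uwys,vyqin] add [tyuwx] -> 5 lines: gat tyuwx jhce fysqh czl
Hunk 3: at line 1 remove [tyuwx,jhce,fysqh] add [ndedp,cfu] -> 4 lines: gat ndedp cfu czl
Final line 3: cfu

Answer: cfu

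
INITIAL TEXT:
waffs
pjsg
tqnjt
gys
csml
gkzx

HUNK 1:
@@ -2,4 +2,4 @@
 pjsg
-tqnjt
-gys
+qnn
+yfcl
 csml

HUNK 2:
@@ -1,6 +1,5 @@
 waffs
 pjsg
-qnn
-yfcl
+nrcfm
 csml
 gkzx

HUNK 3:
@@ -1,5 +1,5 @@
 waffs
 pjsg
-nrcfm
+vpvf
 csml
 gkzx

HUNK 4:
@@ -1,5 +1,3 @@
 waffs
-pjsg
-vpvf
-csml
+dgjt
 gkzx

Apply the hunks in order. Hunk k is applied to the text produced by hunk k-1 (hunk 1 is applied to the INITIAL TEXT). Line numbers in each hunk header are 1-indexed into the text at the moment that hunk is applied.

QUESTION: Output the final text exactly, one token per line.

Answer: waffs
dgjt
gkzx

Derivation:
Hunk 1: at line 2 remove [tqnjt,gys] add [qnn,yfcl] -> 6 lines: waffs pjsg qnn yfcl csml gkzx
Hunk 2: at line 1 remove [qnn,yfcl] add [nrcfm] -> 5 lines: waffs pjsg nrcfm csml gkzx
Hunk 3: at line 1 remove [nrcfm] add [vpvf] -> 5 lines: waffs pjsg vpvf csml gkzx
Hunk 4: at line 1 remove [pjsg,vpvf,csml] add [dgjt] -> 3 lines: waffs dgjt gkzx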